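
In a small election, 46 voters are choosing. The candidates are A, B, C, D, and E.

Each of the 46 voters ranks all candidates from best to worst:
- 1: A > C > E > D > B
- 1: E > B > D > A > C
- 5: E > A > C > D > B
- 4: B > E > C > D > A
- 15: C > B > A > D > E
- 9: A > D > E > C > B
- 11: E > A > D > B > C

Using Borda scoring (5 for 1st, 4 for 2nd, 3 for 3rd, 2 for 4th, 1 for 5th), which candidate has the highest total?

A: 1×5 + 1×2 + 5×4 + 4×1 + 15×3 + 9×5 + 11×4 = 165
B: 1×1 + 1×4 + 5×1 + 4×5 + 15×4 + 9×1 + 11×2 = 121
C: 1×4 + 1×1 + 5×3 + 4×3 + 15×5 + 9×2 + 11×1 = 136
D: 1×2 + 1×3 + 5×2 + 4×2 + 15×2 + 9×4 + 11×3 = 122
E: 1×3 + 1×5 + 5×5 + 4×4 + 15×1 + 9×3 + 11×5 = 146

A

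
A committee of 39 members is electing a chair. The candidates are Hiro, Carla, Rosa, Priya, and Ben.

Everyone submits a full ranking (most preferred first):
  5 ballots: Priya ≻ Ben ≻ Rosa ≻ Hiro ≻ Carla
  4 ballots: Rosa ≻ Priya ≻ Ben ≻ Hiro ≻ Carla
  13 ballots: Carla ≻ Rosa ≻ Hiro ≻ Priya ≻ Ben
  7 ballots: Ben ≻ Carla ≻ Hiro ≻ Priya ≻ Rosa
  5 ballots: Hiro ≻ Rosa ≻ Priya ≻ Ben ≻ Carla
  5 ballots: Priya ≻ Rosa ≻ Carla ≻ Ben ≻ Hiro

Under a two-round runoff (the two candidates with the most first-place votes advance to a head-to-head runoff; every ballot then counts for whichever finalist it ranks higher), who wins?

Carla

Round 1 first-place votes: Hiro 5, Carla 13, Rosa 4, Priya 10, Ben 7. Carla and Priya advance.
Runoff: Carla is ranked above Priya on 20 ballots, Priya above Carla on 19.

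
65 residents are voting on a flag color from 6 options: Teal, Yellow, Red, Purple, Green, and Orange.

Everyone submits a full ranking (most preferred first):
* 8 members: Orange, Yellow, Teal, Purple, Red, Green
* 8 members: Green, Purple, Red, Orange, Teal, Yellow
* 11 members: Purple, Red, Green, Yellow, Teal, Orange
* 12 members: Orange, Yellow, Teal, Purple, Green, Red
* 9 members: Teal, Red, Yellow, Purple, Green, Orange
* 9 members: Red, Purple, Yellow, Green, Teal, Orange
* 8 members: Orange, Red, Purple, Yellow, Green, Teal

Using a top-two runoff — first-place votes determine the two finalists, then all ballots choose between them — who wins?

Purple

Round 1 first-place votes: Teal 9, Yellow 0, Red 9, Purple 11, Green 8, Orange 28. Orange and Purple advance.
Runoff: Orange is ranked above Purple on 28 ballots, Purple above Orange on 37.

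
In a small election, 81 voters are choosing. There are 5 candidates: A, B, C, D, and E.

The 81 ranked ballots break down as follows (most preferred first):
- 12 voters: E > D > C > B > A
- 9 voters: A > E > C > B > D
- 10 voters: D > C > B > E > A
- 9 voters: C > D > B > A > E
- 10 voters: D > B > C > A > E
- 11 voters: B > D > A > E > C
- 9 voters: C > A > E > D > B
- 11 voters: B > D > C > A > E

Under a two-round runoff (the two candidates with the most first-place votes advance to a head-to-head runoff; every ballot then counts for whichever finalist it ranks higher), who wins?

D

Round 1 first-place votes: A 9, B 22, C 18, D 20, E 12. B and D advance.
Runoff: B is ranked above D on 31 ballots, D above B on 50.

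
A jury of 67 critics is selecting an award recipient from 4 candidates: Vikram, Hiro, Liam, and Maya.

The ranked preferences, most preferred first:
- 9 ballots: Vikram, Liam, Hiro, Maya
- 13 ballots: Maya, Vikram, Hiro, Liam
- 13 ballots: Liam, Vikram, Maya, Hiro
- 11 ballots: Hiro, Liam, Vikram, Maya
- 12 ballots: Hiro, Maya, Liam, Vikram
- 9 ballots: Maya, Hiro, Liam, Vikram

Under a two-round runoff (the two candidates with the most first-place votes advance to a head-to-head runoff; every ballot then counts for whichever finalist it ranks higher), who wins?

Maya

Round 1 first-place votes: Vikram 9, Hiro 23, Liam 13, Maya 22. Hiro and Maya advance.
Runoff: Hiro is ranked above Maya on 32 ballots, Maya above Hiro on 35.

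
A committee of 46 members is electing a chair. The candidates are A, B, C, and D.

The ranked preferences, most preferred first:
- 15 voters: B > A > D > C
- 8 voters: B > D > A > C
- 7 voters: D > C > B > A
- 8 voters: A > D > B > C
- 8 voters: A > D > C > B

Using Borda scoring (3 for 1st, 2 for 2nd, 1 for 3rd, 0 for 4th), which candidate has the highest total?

A: 15×2 + 8×1 + 7×0 + 8×3 + 8×3 = 86
B: 15×3 + 8×3 + 7×1 + 8×1 + 8×0 = 84
C: 15×0 + 8×0 + 7×2 + 8×0 + 8×1 = 22
D: 15×1 + 8×2 + 7×3 + 8×2 + 8×2 = 84

A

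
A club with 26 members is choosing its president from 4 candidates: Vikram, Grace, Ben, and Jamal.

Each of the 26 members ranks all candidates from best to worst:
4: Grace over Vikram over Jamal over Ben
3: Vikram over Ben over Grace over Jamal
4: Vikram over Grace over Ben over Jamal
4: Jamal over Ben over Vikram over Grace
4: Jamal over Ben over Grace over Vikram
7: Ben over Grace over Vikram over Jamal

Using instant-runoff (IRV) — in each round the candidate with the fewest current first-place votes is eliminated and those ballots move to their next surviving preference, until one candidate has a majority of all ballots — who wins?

Vikram

Round 1: Vikram 7, Grace 4, Ben 7, Jamal 8. Grace eliminated.
Round 2: Vikram 11, Ben 7, Jamal 8. Ben eliminated.
Round 3: Vikram 18, Jamal 8. Vikram has a majority (≥14).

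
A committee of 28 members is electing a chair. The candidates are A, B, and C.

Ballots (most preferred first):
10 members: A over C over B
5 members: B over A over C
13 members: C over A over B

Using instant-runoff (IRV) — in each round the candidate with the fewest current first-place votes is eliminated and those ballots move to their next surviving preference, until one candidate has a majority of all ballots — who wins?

A

Round 1: A 10, B 5, C 13. B eliminated.
Round 2: A 15, C 13. A has a majority (≥15).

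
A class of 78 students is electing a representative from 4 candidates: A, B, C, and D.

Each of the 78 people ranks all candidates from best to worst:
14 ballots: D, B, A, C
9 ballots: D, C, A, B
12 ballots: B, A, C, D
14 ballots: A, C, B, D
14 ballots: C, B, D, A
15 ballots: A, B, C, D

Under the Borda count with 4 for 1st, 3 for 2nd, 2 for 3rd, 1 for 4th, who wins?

A: 14×2 + 9×2 + 12×3 + 14×4 + 14×1 + 15×4 = 212
B: 14×3 + 9×1 + 12×4 + 14×2 + 14×3 + 15×3 = 214
C: 14×1 + 9×3 + 12×2 + 14×3 + 14×4 + 15×2 = 193
D: 14×4 + 9×4 + 12×1 + 14×1 + 14×2 + 15×1 = 161

B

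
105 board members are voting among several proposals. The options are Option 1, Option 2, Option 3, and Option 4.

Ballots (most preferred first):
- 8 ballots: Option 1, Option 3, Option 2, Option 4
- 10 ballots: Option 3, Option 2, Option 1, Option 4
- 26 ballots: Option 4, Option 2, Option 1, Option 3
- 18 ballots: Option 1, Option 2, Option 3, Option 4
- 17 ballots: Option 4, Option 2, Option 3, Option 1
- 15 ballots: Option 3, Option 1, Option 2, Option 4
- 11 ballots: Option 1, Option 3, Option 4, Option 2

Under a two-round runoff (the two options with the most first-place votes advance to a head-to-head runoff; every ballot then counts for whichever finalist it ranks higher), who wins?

Round 1 first-place votes: Option 1 37, Option 2 0, Option 3 25, Option 4 43. Option 4 and Option 1 advance.
Runoff: Option 4 is ranked above Option 1 on 43 ballots, Option 1 above Option 4 on 62.

Option 1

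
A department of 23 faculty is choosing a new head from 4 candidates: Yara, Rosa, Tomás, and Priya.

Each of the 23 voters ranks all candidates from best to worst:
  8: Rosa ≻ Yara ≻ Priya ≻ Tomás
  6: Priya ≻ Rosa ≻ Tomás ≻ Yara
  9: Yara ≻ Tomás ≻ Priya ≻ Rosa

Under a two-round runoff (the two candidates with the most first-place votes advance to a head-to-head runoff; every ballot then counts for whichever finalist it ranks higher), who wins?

Round 1 first-place votes: Yara 9, Rosa 8, Tomás 0, Priya 6. Yara and Rosa advance.
Runoff: Yara is ranked above Rosa on 9 ballots, Rosa above Yara on 14.

Rosa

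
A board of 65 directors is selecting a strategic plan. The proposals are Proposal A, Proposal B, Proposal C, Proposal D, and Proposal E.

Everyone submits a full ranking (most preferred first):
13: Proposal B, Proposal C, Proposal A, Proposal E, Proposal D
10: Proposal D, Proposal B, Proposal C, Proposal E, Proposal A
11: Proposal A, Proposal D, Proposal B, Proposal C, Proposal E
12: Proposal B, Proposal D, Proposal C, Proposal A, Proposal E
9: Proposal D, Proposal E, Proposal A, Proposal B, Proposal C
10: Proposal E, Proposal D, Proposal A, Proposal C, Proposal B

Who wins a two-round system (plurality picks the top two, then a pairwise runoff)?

Proposal D

Round 1 first-place votes: Proposal A 11, Proposal B 25, Proposal C 0, Proposal D 19, Proposal E 10. Proposal B and Proposal D advance.
Runoff: Proposal B is ranked above Proposal D on 25 ballots, Proposal D above Proposal B on 40.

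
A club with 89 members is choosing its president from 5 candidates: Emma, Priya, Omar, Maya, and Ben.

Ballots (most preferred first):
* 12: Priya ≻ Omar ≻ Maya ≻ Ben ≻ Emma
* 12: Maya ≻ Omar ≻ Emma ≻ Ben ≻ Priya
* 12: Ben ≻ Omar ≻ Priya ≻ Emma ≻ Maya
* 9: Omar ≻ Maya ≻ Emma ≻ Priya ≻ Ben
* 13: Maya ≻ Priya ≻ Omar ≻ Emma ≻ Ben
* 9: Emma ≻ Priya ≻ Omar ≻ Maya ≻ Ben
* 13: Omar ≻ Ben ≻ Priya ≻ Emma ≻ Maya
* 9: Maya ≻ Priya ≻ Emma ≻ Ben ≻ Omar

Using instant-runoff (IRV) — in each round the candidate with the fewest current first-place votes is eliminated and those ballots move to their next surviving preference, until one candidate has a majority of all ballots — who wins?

Omar

Round 1: Emma 9, Priya 12, Omar 22, Maya 34, Ben 12. Emma eliminated.
Round 2: Priya 21, Omar 22, Maya 34, Ben 12. Ben eliminated.
Round 3: Priya 21, Omar 34, Maya 34. Priya eliminated.
Round 4: Omar 55, Maya 34. Omar has a majority (≥45).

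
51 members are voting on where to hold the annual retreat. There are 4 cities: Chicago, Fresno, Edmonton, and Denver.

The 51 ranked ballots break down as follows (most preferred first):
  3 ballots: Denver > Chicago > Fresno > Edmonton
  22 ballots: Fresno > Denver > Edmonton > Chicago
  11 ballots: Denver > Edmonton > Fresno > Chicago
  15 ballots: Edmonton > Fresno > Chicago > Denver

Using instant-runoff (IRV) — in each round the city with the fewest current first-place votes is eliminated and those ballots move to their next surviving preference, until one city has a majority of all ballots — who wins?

Edmonton

Round 1: Chicago 0, Fresno 22, Edmonton 15, Denver 14. Chicago eliminated.
Round 2: Fresno 22, Edmonton 15, Denver 14. Denver eliminated.
Round 3: Fresno 25, Edmonton 26. Edmonton has a majority (≥26).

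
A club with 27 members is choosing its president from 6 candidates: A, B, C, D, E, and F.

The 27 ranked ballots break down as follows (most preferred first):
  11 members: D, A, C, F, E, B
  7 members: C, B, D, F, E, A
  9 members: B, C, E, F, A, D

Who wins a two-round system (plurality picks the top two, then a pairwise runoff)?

B

Round 1 first-place votes: A 0, B 9, C 7, D 11, E 0, F 0. D and B advance.
Runoff: D is ranked above B on 11 ballots, B above D on 16.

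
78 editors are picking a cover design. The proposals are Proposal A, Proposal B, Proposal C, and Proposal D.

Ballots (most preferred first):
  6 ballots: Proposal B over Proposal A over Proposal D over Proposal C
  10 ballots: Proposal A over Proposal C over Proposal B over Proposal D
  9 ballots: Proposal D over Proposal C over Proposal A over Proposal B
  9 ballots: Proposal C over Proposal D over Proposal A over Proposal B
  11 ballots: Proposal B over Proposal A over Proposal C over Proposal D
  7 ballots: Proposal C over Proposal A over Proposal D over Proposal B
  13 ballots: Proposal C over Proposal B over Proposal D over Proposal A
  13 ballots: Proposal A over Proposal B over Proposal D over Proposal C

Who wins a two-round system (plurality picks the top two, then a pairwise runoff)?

Proposal A

Round 1 first-place votes: Proposal A 23, Proposal B 17, Proposal C 29, Proposal D 9. Proposal C and Proposal A advance.
Runoff: Proposal C is ranked above Proposal A on 38 ballots, Proposal A above Proposal C on 40.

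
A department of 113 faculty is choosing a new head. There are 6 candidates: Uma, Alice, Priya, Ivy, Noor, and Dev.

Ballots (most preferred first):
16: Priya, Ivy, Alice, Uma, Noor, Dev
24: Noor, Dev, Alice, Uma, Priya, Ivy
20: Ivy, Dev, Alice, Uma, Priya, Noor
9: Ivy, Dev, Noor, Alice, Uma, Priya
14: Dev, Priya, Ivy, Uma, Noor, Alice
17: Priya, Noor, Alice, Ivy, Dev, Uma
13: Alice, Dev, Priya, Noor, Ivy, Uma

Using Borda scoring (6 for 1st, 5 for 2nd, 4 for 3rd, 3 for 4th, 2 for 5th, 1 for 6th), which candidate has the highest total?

Dev

Uma: 16×3 + 24×3 + 20×3 + 9×2 + 14×3 + 17×1 + 13×1 = 270
Alice: 16×4 + 24×4 + 20×4 + 9×3 + 14×1 + 17×4 + 13×6 = 427
Priya: 16×6 + 24×2 + 20×2 + 9×1 + 14×5 + 17×6 + 13×4 = 417
Ivy: 16×5 + 24×1 + 20×6 + 9×6 + 14×4 + 17×3 + 13×2 = 411
Noor: 16×2 + 24×6 + 20×1 + 9×4 + 14×2 + 17×5 + 13×3 = 384
Dev: 16×1 + 24×5 + 20×5 + 9×5 + 14×6 + 17×2 + 13×5 = 464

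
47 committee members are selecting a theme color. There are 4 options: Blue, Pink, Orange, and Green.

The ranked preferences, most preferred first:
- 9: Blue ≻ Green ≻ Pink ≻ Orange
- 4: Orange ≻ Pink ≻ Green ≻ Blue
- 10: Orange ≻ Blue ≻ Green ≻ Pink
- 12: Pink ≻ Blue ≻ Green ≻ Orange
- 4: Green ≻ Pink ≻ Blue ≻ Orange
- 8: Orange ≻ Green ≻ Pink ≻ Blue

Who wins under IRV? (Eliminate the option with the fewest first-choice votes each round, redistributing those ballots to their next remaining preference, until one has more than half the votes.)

Pink

Round 1: Blue 9, Pink 12, Orange 22, Green 4. Green eliminated.
Round 2: Blue 9, Pink 16, Orange 22. Blue eliminated.
Round 3: Pink 25, Orange 22. Pink has a majority (≥24).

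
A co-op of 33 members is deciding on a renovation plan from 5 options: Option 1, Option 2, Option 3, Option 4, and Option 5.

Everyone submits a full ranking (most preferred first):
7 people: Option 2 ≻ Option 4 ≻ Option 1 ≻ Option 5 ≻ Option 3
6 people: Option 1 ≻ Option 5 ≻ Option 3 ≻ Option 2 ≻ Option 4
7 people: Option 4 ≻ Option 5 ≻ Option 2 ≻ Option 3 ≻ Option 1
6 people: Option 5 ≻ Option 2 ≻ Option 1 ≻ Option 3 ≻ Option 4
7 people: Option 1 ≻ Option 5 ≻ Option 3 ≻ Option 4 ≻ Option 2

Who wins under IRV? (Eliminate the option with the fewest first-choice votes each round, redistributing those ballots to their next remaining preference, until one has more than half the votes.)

Round 1: Option 1 13, Option 2 7, Option 3 0, Option 4 7, Option 5 6. Option 3 eliminated.
Round 2: Option 1 13, Option 2 7, Option 4 7, Option 5 6. Option 5 eliminated.
Round 3: Option 1 13, Option 2 13, Option 4 7. Option 4 eliminated.
Round 4: Option 1 13, Option 2 20. Option 2 has a majority (≥17).

Option 2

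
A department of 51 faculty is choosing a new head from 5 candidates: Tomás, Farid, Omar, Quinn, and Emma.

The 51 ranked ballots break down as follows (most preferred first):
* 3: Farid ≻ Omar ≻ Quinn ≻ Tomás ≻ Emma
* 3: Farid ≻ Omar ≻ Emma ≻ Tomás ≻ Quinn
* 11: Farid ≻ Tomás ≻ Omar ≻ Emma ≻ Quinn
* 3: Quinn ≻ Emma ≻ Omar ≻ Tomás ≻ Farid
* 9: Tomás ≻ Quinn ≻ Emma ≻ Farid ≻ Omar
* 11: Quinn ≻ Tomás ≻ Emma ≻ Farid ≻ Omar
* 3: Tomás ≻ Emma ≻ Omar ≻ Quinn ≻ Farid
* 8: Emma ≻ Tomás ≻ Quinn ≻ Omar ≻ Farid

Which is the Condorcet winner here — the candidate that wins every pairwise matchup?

Tomás

Tomás vs Farid: 34–17
Tomás vs Omar: 42–9
Tomás vs Quinn: 34–17
Tomás vs Emma: 37–14
Tomás beats every other candidate.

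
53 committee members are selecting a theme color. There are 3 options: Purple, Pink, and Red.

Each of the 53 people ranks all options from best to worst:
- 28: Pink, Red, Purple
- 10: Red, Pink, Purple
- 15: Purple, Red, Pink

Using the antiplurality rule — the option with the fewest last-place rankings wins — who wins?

Red

Last-place votes: Purple 38, Pink 15, Red 0.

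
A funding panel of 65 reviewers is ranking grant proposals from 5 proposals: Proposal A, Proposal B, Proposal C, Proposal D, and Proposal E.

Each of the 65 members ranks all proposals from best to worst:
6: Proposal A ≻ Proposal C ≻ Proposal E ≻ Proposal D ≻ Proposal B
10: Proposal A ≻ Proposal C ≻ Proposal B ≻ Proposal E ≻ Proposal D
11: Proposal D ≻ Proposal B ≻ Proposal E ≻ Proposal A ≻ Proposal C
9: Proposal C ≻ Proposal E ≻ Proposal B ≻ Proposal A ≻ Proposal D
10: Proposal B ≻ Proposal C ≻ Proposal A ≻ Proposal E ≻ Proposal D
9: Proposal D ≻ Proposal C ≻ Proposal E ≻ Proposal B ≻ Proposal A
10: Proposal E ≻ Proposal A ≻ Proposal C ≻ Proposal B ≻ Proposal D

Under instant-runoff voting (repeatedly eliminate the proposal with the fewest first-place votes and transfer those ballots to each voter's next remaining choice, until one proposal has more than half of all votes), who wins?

Proposal A

Round 1: Proposal A 16, Proposal B 10, Proposal C 9, Proposal D 20, Proposal E 10. Proposal C eliminated.
Round 2: Proposal A 16, Proposal B 10, Proposal D 20, Proposal E 19. Proposal B eliminated.
Round 3: Proposal A 26, Proposal D 20, Proposal E 19. Proposal E eliminated.
Round 4: Proposal A 45, Proposal D 20. Proposal A has a majority (≥33).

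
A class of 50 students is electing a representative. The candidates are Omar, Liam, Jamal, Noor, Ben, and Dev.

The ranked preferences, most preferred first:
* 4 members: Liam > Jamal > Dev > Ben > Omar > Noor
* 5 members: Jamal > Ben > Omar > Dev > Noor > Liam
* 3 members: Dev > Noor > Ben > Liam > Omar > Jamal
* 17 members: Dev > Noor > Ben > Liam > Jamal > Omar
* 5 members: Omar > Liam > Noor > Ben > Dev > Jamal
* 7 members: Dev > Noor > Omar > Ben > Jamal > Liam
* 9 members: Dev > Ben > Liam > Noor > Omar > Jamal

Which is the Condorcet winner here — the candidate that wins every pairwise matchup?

Dev

Dev vs Omar: 40–10
Dev vs Liam: 41–9
Dev vs Jamal: 41–9
Dev vs Noor: 45–5
Dev vs Ben: 40–10
Dev beats every other candidate.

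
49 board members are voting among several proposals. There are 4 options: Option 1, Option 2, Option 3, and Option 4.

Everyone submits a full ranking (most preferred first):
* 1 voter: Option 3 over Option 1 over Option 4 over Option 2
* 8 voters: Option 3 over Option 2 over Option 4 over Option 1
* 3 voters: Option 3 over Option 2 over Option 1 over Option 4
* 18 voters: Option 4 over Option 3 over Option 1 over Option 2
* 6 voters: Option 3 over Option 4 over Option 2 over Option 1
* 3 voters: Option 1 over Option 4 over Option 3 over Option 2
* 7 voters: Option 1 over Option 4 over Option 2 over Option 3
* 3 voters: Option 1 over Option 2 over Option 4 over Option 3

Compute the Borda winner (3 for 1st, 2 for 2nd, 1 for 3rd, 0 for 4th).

Option 1: 1×2 + 8×0 + 3×1 + 18×1 + 6×0 + 3×3 + 7×3 + 3×3 = 62
Option 2: 1×0 + 8×2 + 3×2 + 18×0 + 6×1 + 3×0 + 7×1 + 3×2 = 41
Option 3: 1×3 + 8×3 + 3×3 + 18×2 + 6×3 + 3×1 + 7×0 + 3×0 = 93
Option 4: 1×1 + 8×1 + 3×0 + 18×3 + 6×2 + 3×2 + 7×2 + 3×1 = 98

Option 4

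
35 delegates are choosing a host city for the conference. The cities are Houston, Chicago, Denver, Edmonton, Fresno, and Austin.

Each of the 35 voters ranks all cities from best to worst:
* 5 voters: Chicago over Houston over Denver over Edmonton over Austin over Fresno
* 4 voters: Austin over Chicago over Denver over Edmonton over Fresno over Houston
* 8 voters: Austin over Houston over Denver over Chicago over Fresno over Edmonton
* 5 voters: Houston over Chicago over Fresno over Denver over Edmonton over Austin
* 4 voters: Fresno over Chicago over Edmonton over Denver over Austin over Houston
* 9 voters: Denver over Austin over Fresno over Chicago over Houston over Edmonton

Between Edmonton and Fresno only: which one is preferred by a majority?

Edmonton is ranked above Fresno on 9 ballots; Fresno above Edmonton on 26.

Fresno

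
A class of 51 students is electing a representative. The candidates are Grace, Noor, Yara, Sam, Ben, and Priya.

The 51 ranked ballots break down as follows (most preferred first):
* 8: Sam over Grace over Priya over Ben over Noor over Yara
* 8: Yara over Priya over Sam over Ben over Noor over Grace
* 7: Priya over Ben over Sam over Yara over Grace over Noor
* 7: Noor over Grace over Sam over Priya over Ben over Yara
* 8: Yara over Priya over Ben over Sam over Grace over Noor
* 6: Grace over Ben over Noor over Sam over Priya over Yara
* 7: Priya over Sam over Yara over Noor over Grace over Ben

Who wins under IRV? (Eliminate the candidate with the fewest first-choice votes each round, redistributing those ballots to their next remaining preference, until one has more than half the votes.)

Round 1: Grace 6, Noor 7, Yara 16, Sam 8, Ben 0, Priya 14. Ben eliminated.
Round 2: Grace 6, Noor 7, Yara 16, Sam 8, Priya 14. Grace eliminated.
Round 3: Noor 13, Yara 16, Sam 8, Priya 14. Sam eliminated.
Round 4: Noor 13, Yara 16, Priya 22. Noor eliminated.
Round 5: Yara 16, Priya 35. Priya has a majority (≥26).

Priya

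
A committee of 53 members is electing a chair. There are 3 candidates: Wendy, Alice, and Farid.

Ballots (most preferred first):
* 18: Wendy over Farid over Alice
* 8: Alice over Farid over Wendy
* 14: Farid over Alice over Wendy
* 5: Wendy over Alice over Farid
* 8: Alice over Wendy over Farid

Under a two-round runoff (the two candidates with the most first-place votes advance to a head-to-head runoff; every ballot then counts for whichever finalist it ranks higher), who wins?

Round 1 first-place votes: Wendy 23, Alice 16, Farid 14. Wendy and Alice advance.
Runoff: Wendy is ranked above Alice on 23 ballots, Alice above Wendy on 30.

Alice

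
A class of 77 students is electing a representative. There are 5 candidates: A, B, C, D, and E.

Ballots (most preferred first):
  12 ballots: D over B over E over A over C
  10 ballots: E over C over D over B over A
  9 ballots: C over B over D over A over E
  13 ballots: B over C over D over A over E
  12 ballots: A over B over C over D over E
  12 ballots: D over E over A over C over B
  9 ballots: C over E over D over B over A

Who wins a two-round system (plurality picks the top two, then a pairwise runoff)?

Round 1 first-place votes: A 12, B 13, C 18, D 24, E 10. D and C advance.
Runoff: D is ranked above C on 24 ballots, C above D on 53.

C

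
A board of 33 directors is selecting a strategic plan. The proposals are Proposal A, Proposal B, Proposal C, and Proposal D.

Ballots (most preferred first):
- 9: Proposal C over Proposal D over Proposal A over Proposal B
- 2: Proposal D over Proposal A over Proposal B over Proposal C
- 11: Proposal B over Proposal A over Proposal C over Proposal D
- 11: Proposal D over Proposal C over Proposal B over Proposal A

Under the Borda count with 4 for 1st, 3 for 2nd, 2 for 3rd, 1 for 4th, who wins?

Proposal A: 9×2 + 2×3 + 11×3 + 11×1 = 68
Proposal B: 9×1 + 2×2 + 11×4 + 11×2 = 79
Proposal C: 9×4 + 2×1 + 11×2 + 11×3 = 93
Proposal D: 9×3 + 2×4 + 11×1 + 11×4 = 90

Proposal C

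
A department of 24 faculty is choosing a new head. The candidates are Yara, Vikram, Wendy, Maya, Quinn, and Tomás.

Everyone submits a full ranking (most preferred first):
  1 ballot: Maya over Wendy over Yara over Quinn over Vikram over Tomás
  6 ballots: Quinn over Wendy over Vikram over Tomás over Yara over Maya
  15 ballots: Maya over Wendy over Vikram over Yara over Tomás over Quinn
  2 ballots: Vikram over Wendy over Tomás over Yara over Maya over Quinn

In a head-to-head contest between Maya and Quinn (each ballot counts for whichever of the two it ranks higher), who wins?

Maya is ranked above Quinn on 18 ballots; Quinn above Maya on 6.

Maya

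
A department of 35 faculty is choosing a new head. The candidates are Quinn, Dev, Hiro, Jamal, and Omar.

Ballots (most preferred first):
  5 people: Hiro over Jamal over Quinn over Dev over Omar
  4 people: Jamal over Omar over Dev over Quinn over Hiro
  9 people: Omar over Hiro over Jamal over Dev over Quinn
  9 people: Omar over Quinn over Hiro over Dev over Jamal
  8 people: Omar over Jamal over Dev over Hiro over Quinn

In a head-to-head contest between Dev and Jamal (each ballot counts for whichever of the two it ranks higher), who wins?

Jamal

Dev is ranked above Jamal on 9 ballots; Jamal above Dev on 26.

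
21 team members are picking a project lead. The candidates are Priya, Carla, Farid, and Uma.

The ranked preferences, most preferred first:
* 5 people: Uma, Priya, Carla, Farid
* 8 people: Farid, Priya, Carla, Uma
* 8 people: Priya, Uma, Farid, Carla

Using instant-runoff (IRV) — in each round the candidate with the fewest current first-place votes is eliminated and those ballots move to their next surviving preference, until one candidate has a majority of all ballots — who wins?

Priya

Round 1: Priya 8, Carla 0, Farid 8, Uma 5. Carla eliminated.
Round 2: Priya 8, Farid 8, Uma 5. Uma eliminated.
Round 3: Priya 13, Farid 8. Priya has a majority (≥11).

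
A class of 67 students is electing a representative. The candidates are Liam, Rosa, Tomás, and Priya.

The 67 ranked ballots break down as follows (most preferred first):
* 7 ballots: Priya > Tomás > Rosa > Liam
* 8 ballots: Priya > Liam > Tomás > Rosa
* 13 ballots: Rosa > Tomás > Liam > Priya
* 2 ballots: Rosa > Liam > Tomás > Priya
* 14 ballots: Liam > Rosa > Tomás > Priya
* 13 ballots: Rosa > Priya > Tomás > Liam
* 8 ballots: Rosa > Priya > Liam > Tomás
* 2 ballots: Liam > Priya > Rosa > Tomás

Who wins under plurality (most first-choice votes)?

Rosa

First-place votes: Liam 16, Rosa 36, Tomás 0, Priya 15.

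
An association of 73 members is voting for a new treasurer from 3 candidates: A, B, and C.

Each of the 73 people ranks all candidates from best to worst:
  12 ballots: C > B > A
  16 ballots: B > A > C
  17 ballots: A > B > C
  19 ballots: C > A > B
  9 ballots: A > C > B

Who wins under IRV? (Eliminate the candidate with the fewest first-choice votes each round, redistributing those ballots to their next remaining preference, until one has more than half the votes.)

A

Round 1: A 26, B 16, C 31. B eliminated.
Round 2: A 42, C 31. A has a majority (≥37).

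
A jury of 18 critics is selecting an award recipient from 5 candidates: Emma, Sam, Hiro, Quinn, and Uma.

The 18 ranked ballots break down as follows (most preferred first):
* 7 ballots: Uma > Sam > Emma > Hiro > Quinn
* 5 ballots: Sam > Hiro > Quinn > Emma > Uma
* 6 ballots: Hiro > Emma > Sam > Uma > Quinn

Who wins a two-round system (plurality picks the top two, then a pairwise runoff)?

Hiro

Round 1 first-place votes: Emma 0, Sam 5, Hiro 6, Quinn 0, Uma 7. Uma and Hiro advance.
Runoff: Uma is ranked above Hiro on 7 ballots, Hiro above Uma on 11.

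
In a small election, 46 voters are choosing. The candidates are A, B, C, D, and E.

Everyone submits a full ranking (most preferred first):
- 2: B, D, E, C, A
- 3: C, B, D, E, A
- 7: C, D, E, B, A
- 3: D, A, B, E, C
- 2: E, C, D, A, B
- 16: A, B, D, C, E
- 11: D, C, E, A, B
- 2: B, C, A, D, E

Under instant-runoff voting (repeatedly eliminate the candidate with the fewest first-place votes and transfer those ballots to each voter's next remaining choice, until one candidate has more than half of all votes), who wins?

Round 1: A 16, B 4, C 10, D 14, E 2. E eliminated.
Round 2: A 16, B 4, C 12, D 14. B eliminated.
Round 3: A 16, C 14, D 16. C eliminated.
Round 4: A 18, D 28. D has a majority (≥24).

D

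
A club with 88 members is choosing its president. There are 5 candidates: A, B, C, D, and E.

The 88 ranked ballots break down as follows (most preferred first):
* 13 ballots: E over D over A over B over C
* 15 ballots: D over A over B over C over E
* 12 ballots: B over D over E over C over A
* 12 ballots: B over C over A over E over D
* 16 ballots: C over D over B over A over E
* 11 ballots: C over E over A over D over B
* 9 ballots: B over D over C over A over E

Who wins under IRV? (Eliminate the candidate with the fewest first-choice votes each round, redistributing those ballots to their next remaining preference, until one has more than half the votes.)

Round 1: A 0, B 33, C 27, D 15, E 13. A eliminated.
Round 2: B 33, C 27, D 15, E 13. E eliminated.
Round 3: B 33, C 27, D 28. C eliminated.
Round 4: B 33, D 55. D has a majority (≥45).

D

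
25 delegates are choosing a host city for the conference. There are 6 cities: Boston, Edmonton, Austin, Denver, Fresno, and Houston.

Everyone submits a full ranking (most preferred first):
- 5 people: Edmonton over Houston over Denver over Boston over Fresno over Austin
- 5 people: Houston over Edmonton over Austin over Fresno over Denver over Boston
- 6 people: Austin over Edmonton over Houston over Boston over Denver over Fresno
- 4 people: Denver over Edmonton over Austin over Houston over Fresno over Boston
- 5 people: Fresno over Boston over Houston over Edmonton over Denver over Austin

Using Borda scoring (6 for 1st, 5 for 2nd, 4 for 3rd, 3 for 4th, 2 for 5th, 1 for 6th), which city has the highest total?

Boston: 5×3 + 5×1 + 6×3 + 4×1 + 5×5 = 67
Edmonton: 5×6 + 5×5 + 6×5 + 4×5 + 5×3 = 120
Austin: 5×1 + 5×4 + 6×6 + 4×4 + 5×1 = 82
Denver: 5×4 + 5×2 + 6×2 + 4×6 + 5×2 = 76
Fresno: 5×2 + 5×3 + 6×1 + 4×2 + 5×6 = 69
Houston: 5×5 + 5×6 + 6×4 + 4×3 + 5×4 = 111

Edmonton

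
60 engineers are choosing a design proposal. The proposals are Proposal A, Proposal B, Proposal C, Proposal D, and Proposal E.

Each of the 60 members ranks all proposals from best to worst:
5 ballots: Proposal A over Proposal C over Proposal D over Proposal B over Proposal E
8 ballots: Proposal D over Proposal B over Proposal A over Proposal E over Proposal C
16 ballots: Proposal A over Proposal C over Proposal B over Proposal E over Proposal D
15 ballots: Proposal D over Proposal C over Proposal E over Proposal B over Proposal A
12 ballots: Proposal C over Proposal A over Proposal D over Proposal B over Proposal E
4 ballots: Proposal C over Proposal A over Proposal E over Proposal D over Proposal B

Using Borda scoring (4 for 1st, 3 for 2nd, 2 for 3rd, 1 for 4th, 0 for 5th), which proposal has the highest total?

Proposal C

Proposal A: 5×4 + 8×2 + 16×4 + 15×0 + 12×3 + 4×3 = 148
Proposal B: 5×1 + 8×3 + 16×2 + 15×1 + 12×1 + 4×0 = 88
Proposal C: 5×3 + 8×0 + 16×3 + 15×3 + 12×4 + 4×4 = 172
Proposal D: 5×2 + 8×4 + 16×0 + 15×4 + 12×2 + 4×1 = 130
Proposal E: 5×0 + 8×1 + 16×1 + 15×2 + 12×0 + 4×2 = 62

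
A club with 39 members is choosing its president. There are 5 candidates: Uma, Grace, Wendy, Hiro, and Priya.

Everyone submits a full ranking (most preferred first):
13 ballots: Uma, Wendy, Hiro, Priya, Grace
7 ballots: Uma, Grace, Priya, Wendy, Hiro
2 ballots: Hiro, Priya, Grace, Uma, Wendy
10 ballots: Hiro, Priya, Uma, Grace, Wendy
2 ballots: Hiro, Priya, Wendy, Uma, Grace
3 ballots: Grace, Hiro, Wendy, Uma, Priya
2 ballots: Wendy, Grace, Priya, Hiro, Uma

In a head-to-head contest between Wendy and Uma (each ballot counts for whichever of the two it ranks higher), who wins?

Wendy is ranked above Uma on 7 ballots; Uma above Wendy on 32.

Uma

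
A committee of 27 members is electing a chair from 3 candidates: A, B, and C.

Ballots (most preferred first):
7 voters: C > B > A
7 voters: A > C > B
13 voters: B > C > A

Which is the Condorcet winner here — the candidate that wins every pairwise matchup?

C vs A: 20–7
C vs B: 14–13
C beats every other candidate.

C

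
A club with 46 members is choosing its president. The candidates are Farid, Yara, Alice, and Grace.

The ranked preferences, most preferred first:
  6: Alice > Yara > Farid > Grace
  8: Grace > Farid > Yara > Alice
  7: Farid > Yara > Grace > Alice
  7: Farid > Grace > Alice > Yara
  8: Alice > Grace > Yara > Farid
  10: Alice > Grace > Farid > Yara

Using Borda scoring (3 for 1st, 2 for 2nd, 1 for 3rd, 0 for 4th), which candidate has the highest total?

Farid: 6×1 + 8×2 + 7×3 + 7×3 + 8×0 + 10×1 = 74
Yara: 6×2 + 8×1 + 7×2 + 7×0 + 8×1 + 10×0 = 42
Alice: 6×3 + 8×0 + 7×0 + 7×1 + 8×3 + 10×3 = 79
Grace: 6×0 + 8×3 + 7×1 + 7×2 + 8×2 + 10×2 = 81

Grace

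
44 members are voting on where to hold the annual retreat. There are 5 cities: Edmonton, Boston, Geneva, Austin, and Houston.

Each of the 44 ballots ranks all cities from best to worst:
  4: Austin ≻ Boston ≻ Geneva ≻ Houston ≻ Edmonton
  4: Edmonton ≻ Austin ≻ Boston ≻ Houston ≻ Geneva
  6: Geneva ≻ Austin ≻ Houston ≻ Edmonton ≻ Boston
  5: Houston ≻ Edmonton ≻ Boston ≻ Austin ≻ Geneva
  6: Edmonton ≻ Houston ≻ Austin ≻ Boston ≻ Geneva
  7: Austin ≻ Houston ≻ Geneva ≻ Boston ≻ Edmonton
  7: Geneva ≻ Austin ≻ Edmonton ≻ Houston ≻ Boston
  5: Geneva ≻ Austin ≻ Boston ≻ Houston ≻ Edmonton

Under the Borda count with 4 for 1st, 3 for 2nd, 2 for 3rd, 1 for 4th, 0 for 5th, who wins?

Edmonton: 4×0 + 4×4 + 6×1 + 5×3 + 6×4 + 7×0 + 7×2 + 5×0 = 75
Boston: 4×3 + 4×2 + 6×0 + 5×2 + 6×1 + 7×1 + 7×0 + 5×2 = 53
Geneva: 4×2 + 4×0 + 6×4 + 5×0 + 6×0 + 7×2 + 7×4 + 5×4 = 94
Austin: 4×4 + 4×3 + 6×3 + 5×1 + 6×2 + 7×4 + 7×3 + 5×3 = 127
Houston: 4×1 + 4×1 + 6×2 + 5×4 + 6×3 + 7×3 + 7×1 + 5×1 = 91

Austin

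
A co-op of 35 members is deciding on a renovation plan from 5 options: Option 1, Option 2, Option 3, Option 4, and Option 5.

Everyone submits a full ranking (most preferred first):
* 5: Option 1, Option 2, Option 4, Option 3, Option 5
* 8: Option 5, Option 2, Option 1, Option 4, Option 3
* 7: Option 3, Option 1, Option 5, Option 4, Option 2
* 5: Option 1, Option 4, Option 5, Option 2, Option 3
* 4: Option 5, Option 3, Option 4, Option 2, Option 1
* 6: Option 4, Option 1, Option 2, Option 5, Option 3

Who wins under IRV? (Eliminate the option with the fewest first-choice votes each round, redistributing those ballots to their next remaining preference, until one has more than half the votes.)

Option 1

Round 1: Option 1 10, Option 2 0, Option 3 7, Option 4 6, Option 5 12. Option 2 eliminated.
Round 2: Option 1 10, Option 3 7, Option 4 6, Option 5 12. Option 4 eliminated.
Round 3: Option 1 16, Option 3 7, Option 5 12. Option 3 eliminated.
Round 4: Option 1 23, Option 5 12. Option 1 has a majority (≥18).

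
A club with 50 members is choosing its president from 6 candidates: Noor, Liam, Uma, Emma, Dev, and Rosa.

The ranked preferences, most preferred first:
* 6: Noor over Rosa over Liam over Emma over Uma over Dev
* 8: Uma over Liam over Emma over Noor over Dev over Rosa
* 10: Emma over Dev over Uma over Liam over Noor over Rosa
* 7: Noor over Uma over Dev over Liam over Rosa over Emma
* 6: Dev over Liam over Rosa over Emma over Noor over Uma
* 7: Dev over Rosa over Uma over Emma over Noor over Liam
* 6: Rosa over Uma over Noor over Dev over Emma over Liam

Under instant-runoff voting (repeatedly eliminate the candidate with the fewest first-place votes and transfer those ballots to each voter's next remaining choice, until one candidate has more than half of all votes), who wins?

Uma

Round 1: Noor 13, Liam 0, Uma 8, Emma 10, Dev 13, Rosa 6. Liam eliminated.
Round 2: Noor 13, Uma 8, Emma 10, Dev 13, Rosa 6. Rosa eliminated.
Round 3: Noor 13, Uma 14, Emma 10, Dev 13. Emma eliminated.
Round 4: Noor 13, Uma 14, Dev 23. Noor eliminated.
Round 5: Uma 27, Dev 23. Uma has a majority (≥26).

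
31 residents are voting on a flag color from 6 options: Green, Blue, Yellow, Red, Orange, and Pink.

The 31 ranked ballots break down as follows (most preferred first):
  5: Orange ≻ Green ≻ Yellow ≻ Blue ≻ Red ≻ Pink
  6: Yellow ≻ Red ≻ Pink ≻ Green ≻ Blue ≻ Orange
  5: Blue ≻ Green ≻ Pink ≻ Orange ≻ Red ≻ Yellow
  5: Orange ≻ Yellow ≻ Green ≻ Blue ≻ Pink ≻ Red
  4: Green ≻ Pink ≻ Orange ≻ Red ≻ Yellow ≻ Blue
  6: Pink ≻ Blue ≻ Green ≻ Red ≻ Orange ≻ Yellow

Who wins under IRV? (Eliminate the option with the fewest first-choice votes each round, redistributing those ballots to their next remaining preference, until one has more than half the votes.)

Round 1: Green 4, Blue 5, Yellow 6, Red 0, Orange 10, Pink 6. Red eliminated.
Round 2: Green 4, Blue 5, Yellow 6, Orange 10, Pink 6. Green eliminated.
Round 3: Blue 5, Yellow 6, Orange 10, Pink 10. Blue eliminated.
Round 4: Yellow 6, Orange 10, Pink 15. Yellow eliminated.
Round 5: Orange 10, Pink 21. Pink has a majority (≥16).

Pink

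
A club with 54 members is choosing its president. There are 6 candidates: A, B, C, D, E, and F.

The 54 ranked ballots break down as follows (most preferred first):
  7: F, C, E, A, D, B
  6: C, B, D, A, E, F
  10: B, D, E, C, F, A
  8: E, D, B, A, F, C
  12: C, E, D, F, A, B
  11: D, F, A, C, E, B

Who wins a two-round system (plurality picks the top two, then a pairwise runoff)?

Round 1 first-place votes: A 0, B 10, C 18, D 11, E 8, F 7. C and D advance.
Runoff: C is ranked above D on 25 ballots, D above C on 29.

D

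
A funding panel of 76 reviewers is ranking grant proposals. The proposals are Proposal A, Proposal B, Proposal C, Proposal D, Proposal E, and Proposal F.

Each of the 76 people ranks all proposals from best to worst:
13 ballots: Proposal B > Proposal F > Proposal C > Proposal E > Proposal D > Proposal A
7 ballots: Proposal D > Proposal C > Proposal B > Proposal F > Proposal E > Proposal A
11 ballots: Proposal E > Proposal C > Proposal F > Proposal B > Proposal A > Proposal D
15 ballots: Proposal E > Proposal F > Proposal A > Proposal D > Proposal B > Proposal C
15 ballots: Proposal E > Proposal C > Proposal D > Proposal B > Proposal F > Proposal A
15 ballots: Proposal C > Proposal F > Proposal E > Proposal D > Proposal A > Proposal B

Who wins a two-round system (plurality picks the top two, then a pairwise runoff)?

Round 1 first-place votes: Proposal A 0, Proposal B 13, Proposal C 15, Proposal D 7, Proposal E 41, Proposal F 0. Proposal E and Proposal C advance.
Runoff: Proposal E is ranked above Proposal C on 41 ballots, Proposal C above Proposal E on 35.

Proposal E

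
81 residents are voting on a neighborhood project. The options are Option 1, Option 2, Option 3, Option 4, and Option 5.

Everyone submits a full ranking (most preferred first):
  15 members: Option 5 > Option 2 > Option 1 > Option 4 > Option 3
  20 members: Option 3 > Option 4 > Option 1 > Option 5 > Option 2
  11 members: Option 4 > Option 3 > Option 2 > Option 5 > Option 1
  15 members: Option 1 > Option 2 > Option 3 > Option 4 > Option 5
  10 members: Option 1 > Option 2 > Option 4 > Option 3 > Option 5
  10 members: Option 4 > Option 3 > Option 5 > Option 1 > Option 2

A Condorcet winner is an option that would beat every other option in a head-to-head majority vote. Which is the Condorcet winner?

Option 4 vs Option 1: 41–40
Option 4 vs Option 2: 41–40
Option 4 vs Option 3: 46–35
Option 4 vs Option 5: 66–15
Option 4 beats every other option.

Option 4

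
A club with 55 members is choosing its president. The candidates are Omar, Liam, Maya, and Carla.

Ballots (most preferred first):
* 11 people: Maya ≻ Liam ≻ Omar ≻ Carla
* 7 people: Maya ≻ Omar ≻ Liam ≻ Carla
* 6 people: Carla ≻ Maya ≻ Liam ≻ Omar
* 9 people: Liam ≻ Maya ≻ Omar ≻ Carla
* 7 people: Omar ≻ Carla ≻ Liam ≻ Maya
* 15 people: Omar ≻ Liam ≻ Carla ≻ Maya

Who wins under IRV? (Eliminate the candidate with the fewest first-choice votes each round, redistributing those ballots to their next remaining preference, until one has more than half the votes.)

Round 1: Omar 22, Liam 9, Maya 18, Carla 6. Carla eliminated.
Round 2: Omar 22, Liam 9, Maya 24. Liam eliminated.
Round 3: Omar 22, Maya 33. Maya has a majority (≥28).

Maya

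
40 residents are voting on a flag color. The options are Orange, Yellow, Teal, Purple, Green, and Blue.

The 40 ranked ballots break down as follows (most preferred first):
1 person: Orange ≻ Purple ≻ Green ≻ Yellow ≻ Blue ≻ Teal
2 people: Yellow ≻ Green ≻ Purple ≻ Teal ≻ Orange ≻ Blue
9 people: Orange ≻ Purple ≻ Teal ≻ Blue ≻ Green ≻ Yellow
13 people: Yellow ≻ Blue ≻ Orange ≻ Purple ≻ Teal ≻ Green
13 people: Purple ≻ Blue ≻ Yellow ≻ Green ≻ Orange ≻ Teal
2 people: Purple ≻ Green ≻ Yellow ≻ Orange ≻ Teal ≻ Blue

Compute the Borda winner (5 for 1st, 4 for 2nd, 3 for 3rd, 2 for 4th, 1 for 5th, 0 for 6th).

Purple

Orange: 1×5 + 2×1 + 9×5 + 13×3 + 13×1 + 2×2 = 108
Yellow: 1×2 + 2×5 + 9×0 + 13×5 + 13×3 + 2×3 = 122
Teal: 1×0 + 2×2 + 9×3 + 13×1 + 13×0 + 2×1 = 46
Purple: 1×4 + 2×3 + 9×4 + 13×2 + 13×5 + 2×5 = 147
Green: 1×3 + 2×4 + 9×1 + 13×0 + 13×2 + 2×4 = 54
Blue: 1×1 + 2×0 + 9×2 + 13×4 + 13×4 + 2×0 = 123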